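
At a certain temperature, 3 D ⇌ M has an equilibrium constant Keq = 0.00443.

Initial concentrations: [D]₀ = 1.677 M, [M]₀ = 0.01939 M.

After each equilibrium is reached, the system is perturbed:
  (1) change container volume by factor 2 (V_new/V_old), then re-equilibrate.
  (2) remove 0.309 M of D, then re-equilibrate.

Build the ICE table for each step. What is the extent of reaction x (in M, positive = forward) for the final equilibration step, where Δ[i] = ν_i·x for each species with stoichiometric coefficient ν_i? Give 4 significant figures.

Q₀ = 0.004111 vs Keq = 0.00443 ⇒ Q<K, forward
Step 1:
                  D         M
  init        1.677   0.01939
  Δ       -0.004056  0.001352
  eq          1.673   0.02074
  solve Keq expr → x = 0.001352; check Q = 0.00443
Then change container volume by factor 2 (V_new/V_old).
Step 2:
                  D         M
  init       0.8365   0.01037
  Δ         0.02268 -0.007561
  eq         0.8592  0.002809
  solve Keq expr → x = -0.007561; check Q = 0.00443
Then remove 0.309 M of D.
Step 3:
                  D         M
  init       0.5502  0.002809
  Δ         0.00614 -0.002047
  eq         0.5563 7.6265e-04
  solve Keq expr → x = -0.002047; check Q = 0.00443

x = -0.002047 M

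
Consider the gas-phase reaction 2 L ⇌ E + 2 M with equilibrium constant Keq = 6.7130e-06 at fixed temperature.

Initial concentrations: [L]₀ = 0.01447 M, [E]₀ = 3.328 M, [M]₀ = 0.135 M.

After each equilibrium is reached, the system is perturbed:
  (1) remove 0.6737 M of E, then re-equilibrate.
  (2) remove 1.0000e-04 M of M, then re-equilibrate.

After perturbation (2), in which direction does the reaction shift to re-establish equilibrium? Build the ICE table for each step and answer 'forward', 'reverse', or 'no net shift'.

Direction: forward

Q₀ = 289.7 vs Keq = 6.7130e-06 ⇒ Q>K, reverse
Step 1:
                    L           E           M
  init        0.01447       3.328       0.135
  Δ            0.1348    -0.06739     -0.1348
  eq           0.1493       3.261  2.1416e-04
  solve Keq expr → x = -0.06739; check Q = 6.7130e-06
Then remove 0.6737 M of E.
Step 2:
                    L           E           M
  init         0.1493       2.587  2.1416e-04
  Δ       -2.6232e-05  1.3116e-05  2.6232e-05
  eq           0.1492       2.587  2.4039e-04
  solve Keq expr → x = 1.3116e-05; check Q = 6.7130e-06
Then remove 1.0000e-04 M of M.
Step 3:
                    L           E           M
  init         0.1492       2.587  1.4039e-04
  Δ       -9.9837e-05  4.9918e-05  9.9837e-05
  eq           0.1491       2.587  2.4023e-04
  solve Keq expr → x = 4.9918e-05; check Q = 6.7130e-06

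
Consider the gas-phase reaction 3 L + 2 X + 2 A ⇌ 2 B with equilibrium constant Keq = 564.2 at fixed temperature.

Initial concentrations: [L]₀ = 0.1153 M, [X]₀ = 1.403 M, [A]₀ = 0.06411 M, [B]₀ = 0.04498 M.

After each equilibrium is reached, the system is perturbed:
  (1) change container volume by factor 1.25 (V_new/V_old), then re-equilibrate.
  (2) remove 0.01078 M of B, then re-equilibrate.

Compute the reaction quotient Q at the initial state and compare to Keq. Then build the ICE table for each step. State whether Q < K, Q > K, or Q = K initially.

Q₀ = 163.1 vs Keq = 564.2 ⇒ Q<K, forward
Step 1:
                    L           X           A           B
  Initial      0.1153       1.403     0.06411     0.04498
  Change     -0.01585    -0.01056    -0.01056     0.01056
  Equil       0.09945       1.392     0.05355     0.05554
  solve Keq expr → x = 0.005282; check Q = 564.2
Then change container volume by factor 1.25 (V_new/V_old).
Step 2:
                    L           X           A           B
  Initial     0.07956       1.114     0.04284     0.04444
  Change      0.01139     0.00759     0.00759    -0.00759
  Equil       0.09095       1.122     0.05043     0.03685
  solve Keq expr → x = -0.003795; check Q = 564.2
Then remove 0.01078 M of B.
Step 3:
                    L           X           A           B
  Initial     0.09095       1.122     0.05043     0.02607
  Change     -0.00627    -0.00418    -0.00418     0.00418
  Equil       0.08468       1.117     0.04625     0.03024
  solve Keq expr → x = 0.00209; check Q = 564.2

Q₀ = 163.1; Q < K (proceeds forward)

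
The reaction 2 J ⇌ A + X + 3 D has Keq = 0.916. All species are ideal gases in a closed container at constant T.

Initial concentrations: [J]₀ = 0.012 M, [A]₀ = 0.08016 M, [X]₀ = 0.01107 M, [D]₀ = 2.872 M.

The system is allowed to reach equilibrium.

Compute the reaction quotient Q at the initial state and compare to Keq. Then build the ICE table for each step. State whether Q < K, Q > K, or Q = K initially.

Q₀ = 146; Q > K (proceeds reverse)

Q₀ = 146 vs Keq = 0.916 ⇒ Q>K, reverse
Step 1:
                   J          A          X          D
  init         0.012    0.08016    0.01107      2.872
  Δ           0.0209   -0.01045   -0.01045   -0.03135
  eq          0.0329    0.06971 6.2046e-04      2.841
  solve Keq expr → x = -0.01045; check Q = 0.916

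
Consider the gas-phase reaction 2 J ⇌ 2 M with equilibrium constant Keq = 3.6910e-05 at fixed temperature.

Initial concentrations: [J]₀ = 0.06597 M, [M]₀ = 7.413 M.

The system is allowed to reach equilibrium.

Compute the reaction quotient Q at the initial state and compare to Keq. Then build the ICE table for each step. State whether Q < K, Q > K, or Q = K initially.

Q₀ = 1.2627e+04; Q > K (proceeds reverse)

Q₀ = 1.2627e+04 vs Keq = 3.6910e-05 ⇒ Q>K, reverse
Step 1:
                   J          M
  Initial    0.06597      7.413
  Change       7.368     -7.368
  Equil        7.434    0.04516
  solve Keq expr → x = -3.684; check Q = 3.6910e-05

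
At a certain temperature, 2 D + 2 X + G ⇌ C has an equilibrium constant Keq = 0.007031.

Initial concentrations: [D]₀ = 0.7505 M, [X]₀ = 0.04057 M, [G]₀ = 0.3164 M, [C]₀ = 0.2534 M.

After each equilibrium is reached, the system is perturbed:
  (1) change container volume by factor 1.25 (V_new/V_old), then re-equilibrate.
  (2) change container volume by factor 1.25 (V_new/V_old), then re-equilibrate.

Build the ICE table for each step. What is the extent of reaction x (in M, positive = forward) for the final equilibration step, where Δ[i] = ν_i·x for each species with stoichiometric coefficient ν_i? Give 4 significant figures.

Q₀ = 863.9 vs Keq = 0.007031 ⇒ Q>K, reverse
Step 1:
                    D           X           G           C
  Initial      0.7505     0.04057      0.3164      0.2534
  Change       0.5031      0.5031      0.2515     -0.2515
  Equil         1.254      0.5437      0.5679    0.001855
  solve Keq expr → x = -0.2515; check Q = 0.007031
Then change container volume by factor 1.25 (V_new/V_old).
Step 2:
                    D           X           G           C
  Initial       1.003      0.4349      0.4544    0.001484
  Change     0.001736    0.001736  8.6789e-04 -8.6789e-04
  Equil         1.005      0.4367      0.4552  6.1593e-04
  solve Keq expr → x = -8.6789e-04; check Q = 0.007031
Then change container volume by factor 1.25 (V_new/V_old).
Step 3:
                    D           X           G           C
  Initial      0.8037      0.3493      0.3642  4.9274e-04
  Change   5.7958e-04  5.7958e-04  2.8979e-04 -2.8979e-04
  Equil        0.8043      0.3499      0.3645  2.0295e-04
  solve Keq expr → x = -2.8979e-04; check Q = 0.007031

x = -2.8979e-04 M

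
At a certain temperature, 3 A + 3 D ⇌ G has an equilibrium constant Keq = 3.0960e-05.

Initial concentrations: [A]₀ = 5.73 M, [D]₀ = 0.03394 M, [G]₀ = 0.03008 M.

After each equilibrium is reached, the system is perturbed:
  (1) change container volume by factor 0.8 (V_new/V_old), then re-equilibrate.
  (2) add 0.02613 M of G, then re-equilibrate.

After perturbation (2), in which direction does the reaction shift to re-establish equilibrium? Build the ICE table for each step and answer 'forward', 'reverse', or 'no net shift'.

Direction: reverse

Q₀ = 4.09 vs Keq = 3.0960e-05 ⇒ Q>K, reverse
Step 1:
                  A         D         G
  init         5.73   0.03394   0.03008
  Δ          0.0902    0.0902  -0.03007
  eq           5.82    0.1241 1.1679e-05
  solve Keq expr → x = -0.03007; check Q = 3.0960e-05
Then change container volume by factor 0.8 (V_new/V_old).
Step 2:
                  A         D         G
  init        7.275    0.1552 1.4599e-05
  Δ       -8.9622e-05 -8.9622e-05 2.9874e-05
  eq          7.275    0.1551 4.4473e-05
  solve Keq expr → x = 2.9874e-05; check Q = 3.0960e-05
Then add 0.02613 M of G.
Step 3:
                  A         D         G
  init        7.275    0.1551   0.02617
  Δ         0.07806   0.07806  -0.02602
  eq          7.353    0.2331 1.5600e-04
  solve Keq expr → x = -0.02602; check Q = 3.0960e-05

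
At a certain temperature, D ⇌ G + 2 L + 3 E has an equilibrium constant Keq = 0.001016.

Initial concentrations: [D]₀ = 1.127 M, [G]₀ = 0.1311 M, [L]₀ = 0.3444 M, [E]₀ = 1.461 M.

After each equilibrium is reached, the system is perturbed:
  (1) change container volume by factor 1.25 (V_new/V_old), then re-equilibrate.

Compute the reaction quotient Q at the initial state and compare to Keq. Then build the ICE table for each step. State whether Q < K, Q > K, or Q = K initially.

Q₀ = 0.04303 vs Keq = 0.001016 ⇒ Q>K, reverse
Step 1:
                  D         G         L         E
  I           1.127    0.1311    0.3444     1.461
  C          0.0969   -0.0969   -0.1938   -0.2907
  E           1.224    0.0342    0.1506      1.17
  solve Keq expr → x = -0.0969; check Q = 0.001016
Then change container volume by factor 1.25 (V_new/V_old).
Step 2:
                  D         G         L         E
  I          0.9791   0.02736    0.1205    0.9362
  C         -0.0163    0.0163    0.0326    0.0489
  E          0.9628   0.04366    0.1531    0.9851
  solve Keq expr → x = 0.0163; check Q = 0.001016

Q₀ = 0.04303; Q > K (proceeds reverse)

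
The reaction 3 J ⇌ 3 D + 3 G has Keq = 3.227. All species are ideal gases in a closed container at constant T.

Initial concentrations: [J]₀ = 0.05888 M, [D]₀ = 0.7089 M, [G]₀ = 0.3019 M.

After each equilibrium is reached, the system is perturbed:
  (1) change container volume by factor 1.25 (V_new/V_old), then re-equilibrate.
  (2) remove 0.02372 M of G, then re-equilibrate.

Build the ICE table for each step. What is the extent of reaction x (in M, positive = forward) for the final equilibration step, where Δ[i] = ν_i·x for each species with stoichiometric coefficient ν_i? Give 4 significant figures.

Q₀ = 48.02 vs Keq = 3.227 ⇒ Q>K, reverse
Step 1:
                  J         D         G
  init      0.05888    0.7089    0.3019
  Δ         0.05213  -0.05213  -0.05213
  eq          0.111    0.6568    0.2498
  solve Keq expr → x = -0.01738; check Q = 3.227
Then change container volume by factor 1.25 (V_new/V_old).
Step 2:
                  J         D         G
  init      0.08881    0.5254    0.1998
  Δ        -0.01185   0.01185   0.01185
  eq        0.07696    0.5373    0.2117
  solve Keq expr → x = 0.00395; check Q = 3.227
Then remove 0.02372 M of G.
Step 3:
                  J         D         G
  init      0.07696    0.5373    0.1879
  Δ        -0.00577   0.00577   0.00577
  eq        0.07119     0.543    0.1937
  solve Keq expr → x = 0.001923; check Q = 3.227

x = 0.001923 M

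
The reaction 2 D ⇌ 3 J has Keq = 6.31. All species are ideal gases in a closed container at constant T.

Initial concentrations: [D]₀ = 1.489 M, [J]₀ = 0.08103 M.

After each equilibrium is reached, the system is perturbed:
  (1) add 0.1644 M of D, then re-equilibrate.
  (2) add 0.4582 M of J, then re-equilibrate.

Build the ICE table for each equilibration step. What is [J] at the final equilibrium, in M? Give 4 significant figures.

Q₀ = 2.3997e-04 vs Keq = 6.31 ⇒ Q<K, forward
Step 1:
                   D          J
  Initial      1.489    0.08103
  Change     -0.8551      1.283
  Equil       0.6339      1.364
  solve Keq expr → x = 0.4275; check Q = 6.31
Then add 0.1644 M of D.
Step 2:
                   D          J
  Initial     0.7983      1.364
  Change    -0.07948     0.1192
  Equil       0.7188      1.483
  solve Keq expr → x = 0.03974; check Q = 6.31
Then add 0.4582 M of J.
Step 3:
                   D          J
  Initial     0.7188      1.941
  Change       0.162     -0.243
  Equil       0.8809      1.698
  solve Keq expr → x = -0.08101; check Q = 6.31

[J]_eq = 1.698 M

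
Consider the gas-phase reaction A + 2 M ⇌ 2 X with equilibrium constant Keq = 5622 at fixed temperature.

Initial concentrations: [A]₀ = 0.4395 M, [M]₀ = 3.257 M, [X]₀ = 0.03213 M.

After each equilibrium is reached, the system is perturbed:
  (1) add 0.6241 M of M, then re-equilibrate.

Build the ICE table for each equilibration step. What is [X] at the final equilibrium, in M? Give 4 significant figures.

Q₀ = 2.2143e-04 vs Keq = 5622 ⇒ Q<K, forward
Step 1:
                    A           M           X
  Initial      0.4395       3.257     0.03213
  Change      -0.4395     -0.8789      0.8789
  Equil    2.6108e-05       2.378      0.9111
  solve Keq expr → x = 0.4395; check Q = 5622
Then add 0.6241 M of M.
Step 2:
                    A           M           X
  Initial  2.6108e-05       3.002      0.9111
  Change  -9.7258e-06 -1.9452e-05  1.9452e-05
  Equil    1.6382e-05       3.002      0.9111
  solve Keq expr → x = 9.7258e-06; check Q = 5622

[X]_eq = 0.9111 M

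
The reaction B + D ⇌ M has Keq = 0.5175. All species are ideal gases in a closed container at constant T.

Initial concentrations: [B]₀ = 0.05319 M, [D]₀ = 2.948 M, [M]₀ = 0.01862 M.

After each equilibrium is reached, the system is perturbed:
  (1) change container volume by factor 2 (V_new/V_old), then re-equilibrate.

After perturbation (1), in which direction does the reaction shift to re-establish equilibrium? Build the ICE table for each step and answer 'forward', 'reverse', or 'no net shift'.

Q₀ = 0.1187 vs Keq = 0.5175 ⇒ Q<K, forward
Step 1:
                   B          D          M
  Initial    0.05319      2.948    0.01862
  Change    -0.02461   -0.02461    0.02461
  Equil      0.02858      2.923    0.04323
  solve Keq expr → x = 0.02461; check Q = 0.5175
Then change container volume by factor 2 (V_new/V_old).
Step 2:
                   B          D          M
  Initial    0.01429      1.462    0.02162
  Change    0.006117   0.006117  -0.006117
  Equil      0.02041      1.468     0.0155
  solve Keq expr → x = -0.006117; check Q = 0.5175

Direction: reverse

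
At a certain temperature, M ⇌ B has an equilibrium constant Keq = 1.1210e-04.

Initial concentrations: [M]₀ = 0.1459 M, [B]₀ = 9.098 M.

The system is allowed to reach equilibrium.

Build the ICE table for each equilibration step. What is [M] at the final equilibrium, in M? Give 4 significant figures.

Q₀ = 62.36 vs Keq = 1.1210e-04 ⇒ Q>K, reverse
Step 1:
                  M         B
  I          0.1459     9.098
  C           9.097    -9.097
  E           9.243  0.001036
  solve Keq expr → x = -9.097; check Q = 1.1210e-04

[M]_eq = 9.243 M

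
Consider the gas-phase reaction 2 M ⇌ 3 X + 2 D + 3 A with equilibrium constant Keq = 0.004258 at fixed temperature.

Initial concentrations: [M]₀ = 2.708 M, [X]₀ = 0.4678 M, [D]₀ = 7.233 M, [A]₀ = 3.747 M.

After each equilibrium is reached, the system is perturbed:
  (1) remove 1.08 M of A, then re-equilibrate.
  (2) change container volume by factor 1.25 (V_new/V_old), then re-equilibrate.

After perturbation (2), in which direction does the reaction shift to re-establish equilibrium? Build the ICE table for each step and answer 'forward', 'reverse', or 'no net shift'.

Q₀ = 38.42 vs Keq = 0.004258 ⇒ Q>K, reverse
Step 1:
                  M         X         D         A
  Initial     2.708    0.4678     7.233     3.747
  Change     0.2932   -0.4398   -0.2932   -0.4398
  Equil       3.001   0.02803      6.94     3.307
  solve Keq expr → x = -0.1466; check Q = 0.004258
Then remove 1.08 M of A.
Step 2:
                  M         X         D         A
  Initial     3.001   0.02803      6.94     2.227
  Change  -0.008819   0.01323  0.008819   0.01323
  Equil       2.992   0.04125     6.949      2.24
  solve Keq expr → x = 0.004409; check Q = 0.004258
Then change container volume by factor 1.25 (V_new/V_old).
Step 3:
                  M         X         D         A
  Initial     2.394     0.033     5.559     1.792
  Change   -0.01188   0.01782   0.01188   0.01782
  Equil       2.382   0.05082     5.571      1.81
  solve Keq expr → x = 0.005939; check Q = 0.004258

Direction: forward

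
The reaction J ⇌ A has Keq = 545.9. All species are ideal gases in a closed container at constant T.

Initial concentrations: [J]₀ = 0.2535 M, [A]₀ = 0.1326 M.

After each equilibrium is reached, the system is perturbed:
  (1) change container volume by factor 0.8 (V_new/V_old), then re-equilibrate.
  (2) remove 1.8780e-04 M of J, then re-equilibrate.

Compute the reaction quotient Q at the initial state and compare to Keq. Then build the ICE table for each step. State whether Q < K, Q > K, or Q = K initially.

Q₀ = 0.5231; Q < K (proceeds forward)

Q₀ = 0.5231 vs Keq = 545.9 ⇒ Q<K, forward
Step 1:
                    J           A
  init         0.2535      0.1326
  Δ           -0.2528      0.2528
  eq       7.0598e-04      0.3854
  solve Keq expr → x = 0.2528; check Q = 545.9
Then change container volume by factor 0.8 (V_new/V_old).
Step 2:
                    J           A
  init     8.8247e-04      0.4817
  Δ                 0           0
  eq       8.8247e-04      0.4817
  solve Keq expr → x = 0; check Q = 545.9
Then remove 1.8780e-04 M of J.
Step 3:
                    J           A
  init     6.9467e-04      0.4817
  Δ        1.8746e-04 -1.8746e-04
  eq       8.8213e-04      0.4816
  solve Keq expr → x = -1.8746e-04; check Q = 545.9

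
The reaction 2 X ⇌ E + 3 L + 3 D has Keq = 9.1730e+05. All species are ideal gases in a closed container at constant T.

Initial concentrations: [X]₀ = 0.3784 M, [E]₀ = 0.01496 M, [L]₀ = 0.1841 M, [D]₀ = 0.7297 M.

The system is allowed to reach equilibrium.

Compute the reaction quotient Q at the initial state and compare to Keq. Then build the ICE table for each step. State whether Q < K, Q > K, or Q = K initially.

Q₀ = 2.5329e-04; Q < K (proceeds forward)

Q₀ = 2.5329e-04 vs Keq = 9.1730e+05 ⇒ Q<K, forward
Step 1:
                   X          E          L          D
  Initial     0.3784    0.01496     0.1841     0.7297
  Change     -0.3779      0.189     0.5669     0.5669
  Equil   4.5309e-04     0.2039      0.751      1.297
  solve Keq expr → x = 0.189; check Q = 9.1730e+05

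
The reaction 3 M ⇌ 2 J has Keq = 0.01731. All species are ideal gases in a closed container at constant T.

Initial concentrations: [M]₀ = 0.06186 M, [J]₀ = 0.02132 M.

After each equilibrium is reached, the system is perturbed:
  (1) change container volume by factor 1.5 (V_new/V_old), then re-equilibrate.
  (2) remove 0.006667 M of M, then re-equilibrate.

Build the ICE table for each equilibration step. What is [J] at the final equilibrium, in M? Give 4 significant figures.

Q₀ = 1.92 vs Keq = 0.01731 ⇒ Q>K, reverse
Step 1:
                    M           J
  I           0.06186     0.02132
  C           0.02677    -0.01785
  E           0.08863    0.003472
  solve Keq expr → x = -0.008924; check Q = 0.01731
Then change container volume by factor 1.5 (V_new/V_old).
Step 2:
                    M           J
  I           0.05909    0.002314
  C        5.9420e-04 -3.9613e-04
  E           0.05968    0.001918
  solve Keq expr → x = -1.9807e-04; check Q = 0.01731
Then remove 0.006667 M of M.
Step 3:
                    M           J
  I           0.05302    0.001918
  C        4.3848e-04 -2.9232e-04
  E           0.05345    0.001626
  solve Keq expr → x = -1.4616e-04; check Q = 0.01731

[J]_eq = 0.001626 M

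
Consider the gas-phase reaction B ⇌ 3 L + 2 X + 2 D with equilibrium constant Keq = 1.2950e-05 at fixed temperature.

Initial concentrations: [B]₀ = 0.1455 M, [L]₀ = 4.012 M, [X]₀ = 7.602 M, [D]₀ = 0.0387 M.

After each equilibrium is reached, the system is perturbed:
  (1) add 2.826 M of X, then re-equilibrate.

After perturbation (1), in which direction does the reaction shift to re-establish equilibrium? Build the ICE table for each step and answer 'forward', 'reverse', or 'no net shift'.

Q₀ = 38.41 vs Keq = 1.2950e-05 ⇒ Q>K, reverse
Step 1:
                   B          L          X          D
  Initial     0.1455      4.012      7.602     0.0387
  Change     0.01934   -0.05801   -0.03868   -0.03868
  Equil       0.1648      3.954      7.563 2.4570e-05
  solve Keq expr → x = -0.01934; check Q = 1.2950e-05
Then add 2.826 M of X.
Step 2:
                   B          L          X          D
  Initial     0.1648      3.954      10.39 2.4570e-05
  Change  3.3415e-06 -1.0024e-05 -6.6829e-06 -6.6829e-06
  Equil       0.1648      3.954      10.39 1.7887e-05
  solve Keq expr → x = -3.3415e-06; check Q = 1.2950e-05

Direction: reverse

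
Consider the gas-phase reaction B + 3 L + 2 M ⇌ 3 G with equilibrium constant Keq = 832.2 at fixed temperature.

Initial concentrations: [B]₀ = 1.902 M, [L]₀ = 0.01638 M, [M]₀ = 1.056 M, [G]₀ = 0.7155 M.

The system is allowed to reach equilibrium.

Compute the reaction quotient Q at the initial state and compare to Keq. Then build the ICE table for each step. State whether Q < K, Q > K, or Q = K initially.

Q₀ = 3.9296e+04 vs Keq = 832.2 ⇒ Q>K, reverse
Step 1:
                   B          L          M          G
  Initial      1.902    0.01638      1.056     0.7155
  Change     0.01287    0.03861    0.02574   -0.03861
  Equil        1.915    0.05499      1.082     0.6769
  solve Keq expr → x = -0.01287; check Q = 832.2

Q₀ = 3.9296e+04; Q > K (proceeds reverse)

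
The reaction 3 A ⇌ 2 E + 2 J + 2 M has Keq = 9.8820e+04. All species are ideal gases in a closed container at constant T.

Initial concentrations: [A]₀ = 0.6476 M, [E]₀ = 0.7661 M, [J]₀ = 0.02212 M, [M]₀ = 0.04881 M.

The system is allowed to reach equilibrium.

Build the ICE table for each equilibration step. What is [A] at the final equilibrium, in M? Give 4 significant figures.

Q₀ = 2.5191e-06 vs Keq = 9.8820e+04 ⇒ Q<K, forward
Step 1:
                  A         E         J         M
  I          0.6476    0.7661   0.02212   0.04881
  C         -0.6389     0.426     0.426     0.426
  E        0.008666     1.192    0.4481    0.4748
  solve Keq expr → x = 0.213; check Q = 9.8820e+04

[A]_eq = 0.008666 M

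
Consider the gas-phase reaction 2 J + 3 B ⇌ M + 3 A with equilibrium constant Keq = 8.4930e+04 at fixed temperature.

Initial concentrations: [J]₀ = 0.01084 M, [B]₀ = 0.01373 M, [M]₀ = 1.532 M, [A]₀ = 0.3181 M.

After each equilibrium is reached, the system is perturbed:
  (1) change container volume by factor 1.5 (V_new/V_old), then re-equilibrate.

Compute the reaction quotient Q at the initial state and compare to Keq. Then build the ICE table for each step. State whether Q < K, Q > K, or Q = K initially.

Q₀ = 1.6214e+08 vs Keq = 8.4930e+04 ⇒ Q>K, reverse
Step 1:
                    J           B           M           A
  Initial     0.01084     0.01373       1.532      0.3181
  Change      0.03052     0.04578    -0.01526    -0.04578
  Equil       0.04136     0.05951       1.517      0.2723
  solve Keq expr → x = -0.01526; check Q = 8.4930e+04
Then change container volume by factor 1.5 (V_new/V_old).
Step 2:
                    J           B           M           A
  Initial     0.02758     0.03968       1.011      0.1815
  Change     0.001979    0.002968 -9.8938e-04   -0.002968
  Equil       0.02955     0.04264        1.01      0.1786
  solve Keq expr → x = -9.8938e-04; check Q = 8.4930e+04

Q₀ = 1.6214e+08; Q > K (proceeds reverse)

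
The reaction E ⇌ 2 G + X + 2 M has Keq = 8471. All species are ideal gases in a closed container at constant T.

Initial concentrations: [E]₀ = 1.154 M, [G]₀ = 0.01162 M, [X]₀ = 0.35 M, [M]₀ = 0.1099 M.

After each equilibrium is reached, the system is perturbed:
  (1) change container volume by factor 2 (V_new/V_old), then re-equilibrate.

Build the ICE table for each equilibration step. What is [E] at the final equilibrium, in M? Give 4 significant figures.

Q₀ = 4.9462e-07 vs Keq = 8471 ⇒ Q<K, forward
Step 1:
                   E          G          X          M
  I            1.154    0.01162       0.35     0.1099
  C           -1.149      2.297      1.149      2.297
  E         0.005463      2.309      1.499      2.407
  solve Keq expr → x = 1.149; check Q = 8471
Then change container volume by factor 2 (V_new/V_old).
Step 2:
                   E          G          X          M
  I         0.002731      1.154     0.7493      1.203
  C        -0.002557   0.005114   0.002557   0.005114
  E       1.7429e-04      1.159     0.7518      1.209
  solve Keq expr → x = 0.002557; check Q = 8471

[E]_eq = 1.7429e-04 M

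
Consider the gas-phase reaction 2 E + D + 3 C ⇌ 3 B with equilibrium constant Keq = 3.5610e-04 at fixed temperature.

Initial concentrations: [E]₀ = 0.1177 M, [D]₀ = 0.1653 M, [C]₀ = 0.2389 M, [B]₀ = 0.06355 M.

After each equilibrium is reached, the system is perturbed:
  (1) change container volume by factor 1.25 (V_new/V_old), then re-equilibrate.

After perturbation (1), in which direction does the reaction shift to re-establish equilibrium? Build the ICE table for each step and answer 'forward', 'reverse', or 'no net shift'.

Direction: reverse

Q₀ = 8.22 vs Keq = 3.5610e-04 ⇒ Q>K, reverse
Step 1:
                   E          D          C          B
  I           0.1177     0.1653     0.2389    0.06355
  C          0.04002    0.02001    0.06002   -0.06002
  E           0.1577     0.1853     0.2989   0.003526
  solve Keq expr → x = -0.02001; check Q = 3.5610e-04
Then change container volume by factor 1.25 (V_new/V_old).
Step 2:
                   E          D          C          B
  I           0.1262     0.1482     0.2391   0.002821
  C       3.6907e-04 1.8454e-04 5.5361e-04 -5.5361e-04
  E           0.1265     0.1484     0.2397   0.002267
  solve Keq expr → x = -1.8454e-04; check Q = 3.5610e-04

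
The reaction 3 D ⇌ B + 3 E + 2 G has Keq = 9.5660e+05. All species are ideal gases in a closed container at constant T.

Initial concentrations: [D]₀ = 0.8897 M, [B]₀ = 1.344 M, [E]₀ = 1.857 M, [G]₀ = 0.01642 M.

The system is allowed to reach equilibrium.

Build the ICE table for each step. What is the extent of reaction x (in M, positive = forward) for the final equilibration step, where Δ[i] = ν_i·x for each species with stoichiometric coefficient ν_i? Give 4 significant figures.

x = 0.2889 M

Q₀ = 0.003295 vs Keq = 9.5660e+05 ⇒ Q<K, forward
Step 1:
                    D           B           E           G
  I            0.8897       1.344       1.857     0.01642
  C           -0.8667      0.2889      0.8667      0.5778
  E           0.02301       1.633       2.724      0.5942
  solve Keq expr → x = 0.2889; check Q = 9.5660e+05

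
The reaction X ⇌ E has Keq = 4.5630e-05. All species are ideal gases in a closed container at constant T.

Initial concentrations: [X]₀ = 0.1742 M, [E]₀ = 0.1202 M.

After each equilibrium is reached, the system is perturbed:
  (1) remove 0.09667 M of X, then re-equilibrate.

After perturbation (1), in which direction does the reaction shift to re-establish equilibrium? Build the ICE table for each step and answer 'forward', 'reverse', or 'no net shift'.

Q₀ = 0.69 vs Keq = 4.5630e-05 ⇒ Q>K, reverse
Step 1:
                    X           E
  init         0.1742      0.1202
  Δ            0.1202     -0.1202
  eq           0.2944  1.3433e-05
  solve Keq expr → x = -0.1202; check Q = 4.5630e-05
Then remove 0.09667 M of X.
Step 2:
                    X           E
  init         0.1977  1.3433e-05
  Δ        4.4109e-06 -4.4109e-06
  eq           0.1977  9.0220e-06
  solve Keq expr → x = -4.4109e-06; check Q = 4.5630e-05

Direction: reverse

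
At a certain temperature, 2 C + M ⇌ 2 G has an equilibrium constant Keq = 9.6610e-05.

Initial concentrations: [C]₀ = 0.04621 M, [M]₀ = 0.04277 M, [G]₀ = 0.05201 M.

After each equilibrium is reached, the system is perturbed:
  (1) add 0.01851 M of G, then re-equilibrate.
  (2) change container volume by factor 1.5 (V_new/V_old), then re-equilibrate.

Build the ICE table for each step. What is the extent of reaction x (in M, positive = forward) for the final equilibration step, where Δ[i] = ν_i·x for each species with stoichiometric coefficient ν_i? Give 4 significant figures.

x = -1.9471e-05 M

Q₀ = 29.62 vs Keq = 9.6610e-05 ⇒ Q>K, reverse
Step 1:
                    C           M           G
  init        0.04621     0.04277     0.05201
  Δ           0.05176     0.02588    -0.05176
  eq          0.09797     0.06865  2.5230e-04
  solve Keq expr → x = -0.02588; check Q = 9.6610e-05
Then add 0.01851 M of G.
Step 2:
                    C           M           G
  init        0.09797     0.06865     0.01876
  Δ           0.01844    0.009222    -0.01844
  eq           0.1164     0.07787  3.1929e-04
  solve Keq expr → x = -0.009222; check Q = 9.6610e-05
Then change container volume by factor 1.5 (V_new/V_old).
Step 3:
                    C           M           G
  init        0.07761     0.05191  2.1286e-04
  Δ        3.8941e-05  1.9471e-05 -3.8941e-05
  eq          0.07765     0.05193  1.7392e-04
  solve Keq expr → x = -1.9471e-05; check Q = 9.6610e-05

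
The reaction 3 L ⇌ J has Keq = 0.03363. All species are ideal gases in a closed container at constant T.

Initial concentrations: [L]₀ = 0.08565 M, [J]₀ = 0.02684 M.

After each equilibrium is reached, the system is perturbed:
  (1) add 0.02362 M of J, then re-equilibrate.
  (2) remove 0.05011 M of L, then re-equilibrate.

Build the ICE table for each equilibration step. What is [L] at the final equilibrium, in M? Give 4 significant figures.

[L]_eq = 0.1863 M

Q₀ = 42.72 vs Keq = 0.03363 ⇒ Q>K, reverse
Step 1:
                   L          J
  Initial    0.08565    0.02684
  Change     0.08006   -0.02669
  Equil       0.1657 1.5303e-04
  solve Keq expr → x = -0.02669; check Q = 0.03363
Then add 0.02362 M of J.
Step 2:
                   L          J
  Initial     0.1657    0.02377
  Change        0.07   -0.02333
  Equil       0.2357 4.4041e-04
  solve Keq expr → x = -0.02333; check Q = 0.03363
Then remove 0.05011 M of L.
Step 3:
                   L          J
  Initial     0.1856 4.4041e-04
  Change  6.6920e-04 -2.2307e-04
  Equil       0.1863 2.1734e-04
  solve Keq expr → x = -2.2307e-04; check Q = 0.03363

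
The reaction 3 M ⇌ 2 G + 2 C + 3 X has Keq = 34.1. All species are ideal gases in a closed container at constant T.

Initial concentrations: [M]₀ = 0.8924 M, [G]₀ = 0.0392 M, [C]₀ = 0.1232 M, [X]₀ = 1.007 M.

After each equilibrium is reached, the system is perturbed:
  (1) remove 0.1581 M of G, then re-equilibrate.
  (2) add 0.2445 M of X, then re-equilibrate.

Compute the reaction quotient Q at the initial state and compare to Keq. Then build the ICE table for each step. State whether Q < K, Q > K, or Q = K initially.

Q₀ = 3.3512e-05; Q < K (proceeds forward)

Q₀ = 3.3512e-05 vs Keq = 34.1 ⇒ Q<K, forward
Step 1:
                    M           G           C           X
  Initial      0.8924      0.0392      0.1232       1.007
  Change      -0.6718      0.4479      0.4479      0.6718
  Equil        0.2206      0.4871      0.5711       1.679
  solve Keq expr → x = 0.2239; check Q = 34.1
Then remove 0.1581 M of G.
Step 2:
                    M           G           C           X
  Initial      0.2206       0.329      0.5711       1.679
  Change     -0.03448     0.02299     0.02299     0.03448
  Equil        0.1861       0.352      0.5941       1.713
  solve Keq expr → x = 0.01149; check Q = 34.1
Then add 0.2445 M of X.
Step 3:
                    M           G           C           X
  Initial      0.1861       0.352      0.5941       1.958
  Change      0.01735    -0.01157    -0.01157    -0.01735
  Equil        0.2035      0.3404      0.5825        1.94
  solve Keq expr → x = -0.005783; check Q = 34.1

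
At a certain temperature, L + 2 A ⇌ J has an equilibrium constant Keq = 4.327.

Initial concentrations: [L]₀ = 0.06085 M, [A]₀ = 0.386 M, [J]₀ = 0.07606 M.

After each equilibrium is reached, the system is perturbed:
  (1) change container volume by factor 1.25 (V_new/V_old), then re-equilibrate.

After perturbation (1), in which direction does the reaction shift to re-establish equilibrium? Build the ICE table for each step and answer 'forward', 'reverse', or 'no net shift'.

Direction: reverse

Q₀ = 8.389 vs Keq = 4.327 ⇒ Q>K, reverse
Step 1:
                  L         A         J
  I         0.06085     0.386   0.07606
  C         0.01684   0.03369  -0.01684
  E         0.07769    0.4197   0.05922
  solve Keq expr → x = -0.01684; check Q = 4.327
Then change container volume by factor 1.25 (V_new/V_old).
Step 2:
                  L         A         J
  I         0.06216    0.3358   0.04737
  C         0.00892   0.01784  -0.00892
  E         0.07108    0.3536   0.03845
  solve Keq expr → x = -0.00892; check Q = 4.327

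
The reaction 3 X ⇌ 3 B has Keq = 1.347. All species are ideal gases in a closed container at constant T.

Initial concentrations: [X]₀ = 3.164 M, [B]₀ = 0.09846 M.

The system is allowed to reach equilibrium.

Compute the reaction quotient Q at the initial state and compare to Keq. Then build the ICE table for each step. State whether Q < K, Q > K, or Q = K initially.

Q₀ = 3.0135e-05 vs Keq = 1.347 ⇒ Q<K, forward
Step 1:
                   X          B
  init         3.164    0.09846
  Δ           -1.614      1.614
  eq            1.55      1.712
  solve Keq expr → x = 0.5379; check Q = 1.347

Q₀ = 3.0135e-05; Q < K (proceeds forward)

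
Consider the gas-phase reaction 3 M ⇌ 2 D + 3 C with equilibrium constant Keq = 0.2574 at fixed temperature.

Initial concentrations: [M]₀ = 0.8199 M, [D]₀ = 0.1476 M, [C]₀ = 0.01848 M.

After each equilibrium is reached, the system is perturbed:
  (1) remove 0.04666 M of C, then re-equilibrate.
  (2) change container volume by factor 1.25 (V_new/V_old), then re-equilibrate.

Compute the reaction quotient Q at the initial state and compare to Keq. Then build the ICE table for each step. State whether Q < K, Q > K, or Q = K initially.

Q₀ = 2.4946e-07 vs Keq = 0.2574 ⇒ Q<K, forward
Step 1:
                  M         D         C
  I          0.8199    0.1476   0.01848
  C         -0.4238    0.2825    0.4238
  E          0.3961    0.4301    0.4422
  solve Keq expr → x = 0.1413; check Q = 0.2574
Then remove 0.04666 M of C.
Step 2:
                  M         D         C
  I          0.3961    0.4301    0.3956
  C        -0.01835   0.01224   0.01835
  E          0.3778    0.4423    0.4139
  solve Keq expr → x = 0.006118; check Q = 0.2574
Then change container volume by factor 1.25 (V_new/V_old).
Step 3:
                  M         D         C
  I          0.3022    0.3539    0.3312
  C         -0.0196   0.01307    0.0196
  E          0.2826    0.3669    0.3508
  solve Keq expr → x = 0.006535; check Q = 0.2574

Q₀ = 2.4946e-07; Q < K (proceeds forward)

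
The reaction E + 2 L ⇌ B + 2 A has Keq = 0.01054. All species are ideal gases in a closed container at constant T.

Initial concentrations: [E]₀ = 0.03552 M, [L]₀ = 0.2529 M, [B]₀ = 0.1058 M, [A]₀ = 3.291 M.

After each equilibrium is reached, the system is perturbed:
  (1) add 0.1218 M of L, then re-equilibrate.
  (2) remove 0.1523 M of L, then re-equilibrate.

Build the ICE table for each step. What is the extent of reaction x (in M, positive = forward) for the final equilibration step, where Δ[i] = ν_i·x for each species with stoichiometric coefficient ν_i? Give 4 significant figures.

Q₀ = 504.4 vs Keq = 0.01054 ⇒ Q>K, reverse
Step 1:
                    E           L           B           A
  I           0.03552      0.2529      0.1058       3.291
  C            0.1058      0.2115     -0.1058     -0.2115
  E            0.1413      0.4644  3.3871e-05       3.079
  solve Keq expr → x = -0.1058; check Q = 0.01054
Then add 0.1218 M of L.
Step 2:
                    E           L           B           A
  I            0.1413      0.5862  3.3871e-05       3.079
  C       -2.0079e-05 -4.0158e-05  2.0079e-05  4.0158e-05
  E            0.1413      0.5862  5.3951e-05        3.08
  solve Keq expr → x = 2.0079e-05; check Q = 0.01054
Then remove 0.1523 M of L.
Step 3:
                    E           L           B           A
  I            0.1413      0.4339  5.3951e-05        3.08
  C        2.4380e-05  4.8759e-05 -2.4380e-05 -4.8759e-05
  E            0.1413      0.4339  2.9571e-05       3.079
  solve Keq expr → x = -2.4380e-05; check Q = 0.01054

x = -2.4380e-05 M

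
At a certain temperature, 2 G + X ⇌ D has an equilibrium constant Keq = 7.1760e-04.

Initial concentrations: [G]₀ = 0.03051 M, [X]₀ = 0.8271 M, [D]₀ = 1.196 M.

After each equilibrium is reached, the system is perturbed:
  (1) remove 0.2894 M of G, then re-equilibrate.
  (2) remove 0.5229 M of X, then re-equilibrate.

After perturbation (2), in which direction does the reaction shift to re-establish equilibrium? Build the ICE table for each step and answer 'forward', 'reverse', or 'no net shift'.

Direction: reverse

Q₀ = 1553 vs Keq = 7.1760e-04 ⇒ Q>K, reverse
Step 1:
                    G           X           D
  I           0.03051      0.8271       1.196
  C             2.375       1.188      -1.188
  E             2.406       2.015    0.008368
  solve Keq expr → x = -1.188; check Q = 7.1760e-04
Then remove 0.2894 M of G.
Step 2:
                    G           X           D
  I             2.116       2.015    0.008368
  C          0.003727    0.001863   -0.001863
  E              2.12       2.017    0.006505
  solve Keq expr → x = -0.001863; check Q = 7.1760e-04
Then remove 0.5229 M of X.
Step 3:
                    G           X           D
  I              2.12       1.494    0.006505
  C          0.003332    0.001666   -0.001666
  E             2.123       1.495    0.004838
  solve Keq expr → x = -0.001666; check Q = 7.1760e-04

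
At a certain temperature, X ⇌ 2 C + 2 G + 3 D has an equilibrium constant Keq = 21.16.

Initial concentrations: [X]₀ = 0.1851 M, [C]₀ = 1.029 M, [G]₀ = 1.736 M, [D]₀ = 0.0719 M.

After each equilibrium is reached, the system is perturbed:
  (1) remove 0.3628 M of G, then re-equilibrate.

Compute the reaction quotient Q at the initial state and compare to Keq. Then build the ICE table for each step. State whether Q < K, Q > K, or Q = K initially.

Q₀ = 0.006408 vs Keq = 21.16 ⇒ Q<K, forward
Step 1:
                  X         C         G         D
  init       0.1851     1.029     1.736    0.0719
  Δ         -0.1431    0.2861    0.2861    0.4292
  eq        0.04204     1.315     2.022    0.5011
  solve Keq expr → x = 0.1431; check Q = 21.16
Then remove 0.3628 M of G.
Step 2:
                  X         C         G         D
  init      0.04204     1.315     1.659    0.5011
  Δ       -0.008013   0.01603   0.01603   0.02404
  eq        0.03403     1.331     1.675    0.5251
  solve Keq expr → x = 0.008013; check Q = 21.16

Q₀ = 0.006408; Q < K (proceeds forward)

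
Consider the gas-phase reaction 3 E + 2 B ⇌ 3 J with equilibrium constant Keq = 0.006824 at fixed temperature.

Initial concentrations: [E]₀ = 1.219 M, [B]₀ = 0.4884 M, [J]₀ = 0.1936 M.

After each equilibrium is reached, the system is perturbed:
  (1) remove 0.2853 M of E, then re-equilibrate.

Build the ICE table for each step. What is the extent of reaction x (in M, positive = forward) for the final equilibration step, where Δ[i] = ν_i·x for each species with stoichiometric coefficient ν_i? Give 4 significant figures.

Q₀ = 0.01679 vs Keq = 0.006824 ⇒ Q>K, reverse
Step 1:
                    E           B           J
  I             1.219      0.4884      0.1936
  C           0.04012     0.02675    -0.04012
  E             1.259      0.5151      0.1535
  solve Keq expr → x = -0.01337; check Q = 0.006824
Then remove 0.2853 M of E.
Step 2:
                    E           B           J
  I            0.9738      0.5151      0.1535
  C           0.02835      0.0189    -0.02835
  E             1.002       0.534      0.1251
  solve Keq expr → x = -0.00945; check Q = 0.006824

x = -0.00945 M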